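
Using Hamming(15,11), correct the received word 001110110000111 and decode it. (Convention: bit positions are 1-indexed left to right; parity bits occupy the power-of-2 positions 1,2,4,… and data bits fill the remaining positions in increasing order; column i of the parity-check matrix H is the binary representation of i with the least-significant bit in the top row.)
Syndrome s = H · r^T (mod 2), r = 001110110000111:
  s[0] = (101010101010101)·(001110110000111) mod 2 = 0+0+1+0+1+0+1+0+0+0+0+0+1+0+1 mod 2 = 1
  s[1] = (011001100110011)·(001110110000111) mod 2 = 0+0+1+0+0+0+1+0+0+0+0+0+0+1+1 mod 2 = 0
  s[2] = (000111100001111)·(001110110000111) mod 2 = 0+0+0+1+1+0+1+0+0+0+0+0+1+1+1 mod 2 = 0
  s[3] = (000000011111111)·(001110110000111) mod 2 = 0+0+0+0+0+0+0+1+0+0+0+0+1+1+1 mod 2 = 0
Syndrome = 1000
Column 1 of H equals this syndrome → error at bit 1 (1-indexed).
Flip bit 1: 001110110000111 → 101110110000111
Extract data bits at positions {3,5,6,7,9,10,11,12,13,14,15}: 11010000111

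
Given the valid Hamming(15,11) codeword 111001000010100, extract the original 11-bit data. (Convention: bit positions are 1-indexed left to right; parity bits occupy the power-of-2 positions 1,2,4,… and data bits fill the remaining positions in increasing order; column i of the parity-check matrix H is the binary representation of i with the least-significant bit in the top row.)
Parity bits occupy power-of-2 positions; data bits are at positions {3,5,6,7,9,10,11,12,13,14,15} (1-indexed).
Extract: c[3]=1 c[5]=0 c[6]=1 c[7]=0 c[9]=0 c[10]=0 c[11]=1 c[12]=0 c[13]=1 c[14]=0 c[15]=0
Data = 10100010100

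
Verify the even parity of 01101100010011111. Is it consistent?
Sum of all bits: 0+1+1+0+1+1+0+0+0+1+0+0+1+1+1+1+1 = 10; 10 mod 2 = 0. Result is 0 → valid parity.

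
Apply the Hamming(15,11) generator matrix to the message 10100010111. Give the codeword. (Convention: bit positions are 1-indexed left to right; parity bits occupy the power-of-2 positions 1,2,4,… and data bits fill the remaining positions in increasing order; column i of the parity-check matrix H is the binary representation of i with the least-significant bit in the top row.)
Codeword c = d · G (mod 2), d = 10100010111:
  c[0] = d·G[:,0] = (10100010111)·(11011010101) mod 2 = 1+0+0+0+0+0+1+0+1+0+1 mod 2 = 0
  c[1] = d·G[:,1] = (10100010111)·(10110110011) mod 2 = 1+0+1+0+0+0+1+0+0+1+1 mod 2 = 1
  c[2] = d·G[:,2] = (10100010111)·(10000000000) mod 2 = 1+0+0+0+0+0+0+0+0+0+0 mod 2 = 1
  c[3] = d·G[:,3] = (10100010111)·(01110001111) mod 2 = 0+0+1+0+0+0+0+0+1+1+1 mod 2 = 0
  c[4] = d·G[:,4] = (10100010111)·(01000000000) mod 2 = 0+0+0+0+0+0+0+0+0+0+0 mod 2 = 0
  c[5] = d·G[:,5] = (10100010111)·(00100000000) mod 2 = 0+0+1+0+0+0+0+0+0+0+0 mod 2 = 1
  c[6] = d·G[:,6] = (10100010111)·(00010000000) mod 2 = 0+0+0+0+0+0+0+0+0+0+0 mod 2 = 0
  c[7] = d·G[:,7] = (10100010111)·(00001111111) mod 2 = 0+0+0+0+0+0+1+0+1+1+1 mod 2 = 0
  c[8] = d·G[:,8] = (10100010111)·(00001000000) mod 2 = 0+0+0+0+0+0+0+0+0+0+0 mod 2 = 0
  c[9] = d·G[:,9] = (10100010111)·(00000100000) mod 2 = 0+0+0+0+0+0+0+0+0+0+0 mod 2 = 0
  c[10] = d·G[:,10] = (10100010111)·(00000010000) mod 2 = 0+0+0+0+0+0+1+0+0+0+0 mod 2 = 1
  c[11] = d·G[:,11] = (10100010111)·(00000001000) mod 2 = 0+0+0+0+0+0+0+0+0+0+0 mod 2 = 0
  c[12] = d·G[:,12] = (10100010111)·(00000000100) mod 2 = 0+0+0+0+0+0+0+0+1+0+0 mod 2 = 1
  c[13] = d·G[:,13] = (10100010111)·(00000000010) mod 2 = 0+0+0+0+0+0+0+0+0+1+0 mod 2 = 1
  c[14] = d·G[:,14] = (10100010111)·(00000000001) mod 2 = 0+0+0+0+0+0+0+0+0+0+1 mod 2 = 1
Codeword = 011001000010111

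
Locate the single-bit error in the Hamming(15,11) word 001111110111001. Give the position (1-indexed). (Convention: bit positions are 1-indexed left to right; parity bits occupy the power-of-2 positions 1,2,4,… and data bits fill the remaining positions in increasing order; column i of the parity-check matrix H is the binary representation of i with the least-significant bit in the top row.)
Syndrome s = H · r^T (mod 2), r = 001111110111001:
  s[0] = (101010101010101)·(001111110111001) mod 2 = 0+0+1+0+1+0+1+0+0+0+1+0+0+0+1 mod 2 = 1
  s[1] = (011001100110011)·(001111110111001) mod 2 = 0+0+1+0+0+1+1+0+0+1+1+0+0+0+1 mod 2 = 0
  s[2] = (000111100001111)·(001111110111001) mod 2 = 0+0+0+1+1+1+1+0+0+0+0+1+0+0+1 mod 2 = 0
  s[3] = (000000011111111)·(001111110111001) mod 2 = 0+0+0+0+0+0+0+1+0+1+1+1+0+0+1 mod 2 = 1
Syndrome = 1001
Column i of H is the binary representation of i, so the syndrome is the binary index of the flipped bit.
Read s = 1001 with s[0] as LSB: 1·2^0 + 0·2^1 + 0·2^2 + 1·2^3 = 9.
Error is at bit position 9.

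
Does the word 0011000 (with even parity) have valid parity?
Sum of all bits: 0+0+1+1+0+0+0 = 2; 2 mod 2 = 0. Result is 0 → valid parity.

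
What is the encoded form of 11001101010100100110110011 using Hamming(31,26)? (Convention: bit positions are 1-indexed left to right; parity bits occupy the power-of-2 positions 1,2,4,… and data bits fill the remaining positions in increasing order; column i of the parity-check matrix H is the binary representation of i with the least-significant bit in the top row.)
Codeword c = d · G (mod 2), d = 11001101010100100110110011:
  c[0] = d·G[:,0] = (11001101010100100110110011)·(11011010101101010101010101) mod 2 = 1+1+0+0+1+0+0+0+0+0+0+1+0+0+0+0+0+1+0+0+0+1+0+0+0+1 mod 2 = 1
  c[1] = d·G[:,1] = (11001101010100100110110011)·(10110110011011001100110011) mod 2 = 1+0+0+0+0+1+0+0+0+1+0+0+0+0+0+0+0+1+0+0+1+1+0+0+1+1 mod 2 = 0
  c[2] = d·G[:,2] = (11001101010100100110110011)·(10000000000000000000000000) mod 2 = 1+0+0+0+0+0+0+0+0+0+0+0+0+0+0+0+0+0+0+0+0+0+0+0+0+0 mod 2 = 1
  c[3] = d·G[:,3] = (11001101010100100110110011)·(01110001111000111100001111) mod 2 = 0+1+0+0+0+0+0+1+0+1+0+0+0+0+1+0+0+1+0+0+0+0+0+0+1+1 mod 2 = 1
  c[4] = d·G[:,4] = (11001101010100100110110011)·(01000000000000000000000000) mod 2 = 0+1+0+0+0+0+0+0+0+0+0+0+0+0+0+0+0+0+0+0+0+0+0+0+0+0 mod 2 = 1
  c[5] = d·G[:,5] = (11001101010100100110110011)·(00100000000000000000000000) mod 2 = 0+0+0+0+0+0+0+0+0+0+0+0+0+0+0+0+0+0+0+0+0+0+0+0+0+0 mod 2 = 0
  c[6] = d·G[:,6] = (11001101010100100110110011)·(00010000000000000000000000) mod 2 = 0+0+0+0+0+0+0+0+0+0+0+0+0+0+0+0+0+0+0+0+0+0+0+0+0+0 mod 2 = 0
  c[7] = d·G[:,7] = (11001101010100100110110011)·(00001111111000000011111111) mod 2 = 0+0+0+0+1+1+0+1+0+1+0+0+0+0+0+0+0+0+1+0+1+1+0+0+1+1 mod 2 = 1
  c[8] = d·G[:,8] = (11001101010100100110110011)·(00001000000000000000000000) mod 2 = 0+0+0+0+1+0+0+0+0+0+0+0+0+0+0+0+0+0+0+0+0+0+0+0+0+0 mod 2 = 1
  c[9] = d·G[:,9] = (11001101010100100110110011)·(00000100000000000000000000) mod 2 = 0+0+0+0+0+1+0+0+0+0+0+0+0+0+0+0+0+0+0+0+0+0+0+0+0+0 mod 2 = 1
  c[10] = d·G[:,10] = (11001101010100100110110011)·(00000010000000000000000000) mod 2 = 0+0+0+0+0+0+0+0+0+0+0+0+0+0+0+0+0+0+0+0+0+0+0+0+0+0 mod 2 = 0
  c[11] = d·G[:,11] = (11001101010100100110110011)·(00000001000000000000000000) mod 2 = 0+0+0+0+0+0+0+1+0+0+0+0+0+0+0+0+0+0+0+0+0+0+0+0+0+0 mod 2 = 1
  c[12] = d·G[:,12] = (11001101010100100110110011)·(00000000100000000000000000) mod 2 = 0+0+0+0+0+0+0+0+0+0+0+0+0+0+0+0+0+0+0+0+0+0+0+0+0+0 mod 2 = 0
  c[13] = d·G[:,13] = (11001101010100100110110011)·(00000000010000000000000000) mod 2 = 0+0+0+0+0+0+0+0+0+1+0+0+0+0+0+0+0+0+0+0+0+0+0+0+0+0 mod 2 = 1
  c[14] = d·G[:,14] = (11001101010100100110110011)·(00000000001000000000000000) mod 2 = 0+0+0+0+0+0+0+0+0+0+0+0+0+0+0+0+0+0+0+0+0+0+0+0+0+0 mod 2 = 0
  c[15] = d·G[:,15] = (11001101010100100110110011)·(00000000000111111111111111) mod 2 = 0+0+0+0+0+0+0+0+0+0+0+1+0+0+1+0+0+1+1+0+1+1+0+0+1+1 mod 2 = 0
  c[16] = d·G[:,16] = (11001101010100100110110011)·(00000000000100000000000000) mod 2 = 0+0+0+0+0+0+0+0+0+0+0+1+0+0+0+0+0+0+0+0+0+0+0+0+0+0 mod 2 = 1
  c[17] = d·G[:,17] = (11001101010100100110110011)·(00000000000010000000000000) mod 2 = 0+0+0+0+0+0+0+0+0+0+0+0+0+0+0+0+0+0+0+0+0+0+0+0+0+0 mod 2 = 0
  c[18] = d·G[:,18] = (11001101010100100110110011)·(00000000000001000000000000) mod 2 = 0+0+0+0+0+0+0+0+0+0+0+0+0+0+0+0+0+0+0+0+0+0+0+0+0+0 mod 2 = 0
  c[19] = d·G[:,19] = (11001101010100100110110011)·(00000000000000100000000000) mod 2 = 0+0+0+0+0+0+0+0+0+0+0+0+0+0+1+0+0+0+0+0+0+0+0+0+0+0 mod 2 = 1
  c[20] = d·G[:,20] = (11001101010100100110110011)·(00000000000000010000000000) mod 2 = 0+0+0+0+0+0+0+0+0+0+0+0+0+0+0+0+0+0+0+0+0+0+0+0+0+0 mod 2 = 0
  c[21] = d·G[:,21] = (11001101010100100110110011)·(00000000000000001000000000) mod 2 = 0+0+0+0+0+0+0+0+0+0+0+0+0+0+0+0+0+0+0+0+0+0+0+0+0+0 mod 2 = 0
  c[22] = d·G[:,22] = (11001101010100100110110011)·(00000000000000000100000000) mod 2 = 0+0+0+0+0+0+0+0+0+0+0+0+0+0+0+0+0+1+0+0+0+0+0+0+0+0 mod 2 = 1
  c[23] = d·G[:,23] = (11001101010100100110110011)·(00000000000000000010000000) mod 2 = 0+0+0+0+0+0+0+0+0+0+0+0+0+0+0+0+0+0+1+0+0+0+0+0+0+0 mod 2 = 1
  c[24] = d·G[:,24] = (11001101010100100110110011)·(00000000000000000001000000) mod 2 = 0+0+0+0+0+0+0+0+0+0+0+0+0+0+0+0+0+0+0+0+0+0+0+0+0+0 mod 2 = 0
  c[25] = d·G[:,25] = (11001101010100100110110011)·(00000000000000000000100000) mod 2 = 0+0+0+0+0+0+0+0+0+0+0+0+0+0+0+0+0+0+0+0+1+0+0+0+0+0 mod 2 = 1
  c[26] = d·G[:,26] = (11001101010100100110110011)·(00000000000000000000010000) mod 2 = 0+0+0+0+0+0+0+0+0+0+0+0+0+0+0+0+0+0+0+0+0+1+0+0+0+0 mod 2 = 1
  c[27] = d·G[:,27] = (11001101010100100110110011)·(00000000000000000000001000) mod 2 = 0+0+0+0+0+0+0+0+0+0+0+0+0+0+0+0+0+0+0+0+0+0+0+0+0+0 mod 2 = 0
  c[28] = d·G[:,28] = (11001101010100100110110011)·(00000000000000000000000100) mod 2 = 0+0+0+0+0+0+0+0+0+0+0+0+0+0+0+0+0+0+0+0+0+0+0+0+0+0 mod 2 = 0
  c[29] = d·G[:,29] = (11001101010100100110110011)·(00000000000000000000000010) mod 2 = 0+0+0+0+0+0+0+0+0+0+0+0+0+0+0+0+0+0+0+0+0+0+0+0+1+0 mod 2 = 1
  c[30] = d·G[:,30] = (11001101010100100110110011)·(00000000000000000000000001) mod 2 = 0+0+0+0+0+0+0+0+0+0+0+0+0+0+0+0+0+0+0+0+0+0+0+0+0+1 mod 2 = 1
Codeword = 1011100111010100100100110110011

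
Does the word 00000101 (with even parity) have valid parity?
Sum of all bits: 0+0+0+0+0+1+0+1 = 2; 2 mod 2 = 0. Result is 0 → valid parity.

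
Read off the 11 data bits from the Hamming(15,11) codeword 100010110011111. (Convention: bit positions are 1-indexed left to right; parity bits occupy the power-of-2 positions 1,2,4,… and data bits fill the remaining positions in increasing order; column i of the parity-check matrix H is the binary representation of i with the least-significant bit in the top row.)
Parity bits occupy power-of-2 positions; data bits are at positions {3,5,6,7,9,10,11,12,13,14,15} (1-indexed).
Extract: c[3]=0 c[5]=1 c[6]=0 c[7]=1 c[9]=0 c[10]=0 c[11]=1 c[12]=1 c[13]=1 c[14]=1 c[15]=1
Data = 01010011111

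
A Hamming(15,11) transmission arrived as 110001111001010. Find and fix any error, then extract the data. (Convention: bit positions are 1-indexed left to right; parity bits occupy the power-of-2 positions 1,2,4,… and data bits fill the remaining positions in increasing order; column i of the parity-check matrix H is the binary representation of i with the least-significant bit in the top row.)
Syndrome s = H · r^T (mod 2), r = 110001111001010:
  s[0] = (101010101010101)·(110001111001010) mod 2 = 1+0+0+0+0+0+1+0+1+0+0+0+0+0+0 mod 2 = 1
  s[1] = (011001100110011)·(110001111001010) mod 2 = 0+1+0+0+0+1+1+0+0+0+0+0+0+1+0 mod 2 = 0
  s[2] = (000111100001111)·(110001111001010) mod 2 = 0+0+0+0+0+1+1+0+0+0+0+1+0+1+0 mod 2 = 0
  s[3] = (000000011111111)·(110001111001010) mod 2 = 0+0+0+0+0+0+0+1+1+0+0+1+0+1+0 mod 2 = 0
Syndrome = 1000
Column 1 of H equals this syndrome → error at bit 1 (1-indexed).
Flip bit 1: 110001111001010 → 010001111001010
Extract data bits at positions {3,5,6,7,9,10,11,12,13,14,15}: 00111001010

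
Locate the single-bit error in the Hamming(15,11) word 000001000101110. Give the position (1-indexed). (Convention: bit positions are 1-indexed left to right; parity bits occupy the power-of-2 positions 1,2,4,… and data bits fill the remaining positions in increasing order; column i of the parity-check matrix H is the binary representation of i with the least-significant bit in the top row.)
Syndrome s = H · r^T (mod 2), r = 000001000101110:
  s[0] = (101010101010101)·(000001000101110) mod 2 = 0+0+0+0+0+0+0+0+0+0+0+0+1+0+0 mod 2 = 1
  s[1] = (011001100110011)·(000001000101110) mod 2 = 0+0+0+0+0+1+0+0+0+1+0+0+0+1+0 mod 2 = 1
  s[2] = (000111100001111)·(000001000101110) mod 2 = 0+0+0+0+0+1+0+0+0+0+0+1+1+1+0 mod 2 = 0
  s[3] = (000000011111111)·(000001000101110) mod 2 = 0+0+0+0+0+0+0+0+0+1+0+1+1+1+0 mod 2 = 0
Syndrome = 1100
Column i of H is the binary representation of i, so the syndrome is the binary index of the flipped bit.
Read s = 1100 with s[0] as LSB: 1·2^0 + 1·2^1 + 0·2^2 + 0·2^3 = 3.
Error is at bit position 3.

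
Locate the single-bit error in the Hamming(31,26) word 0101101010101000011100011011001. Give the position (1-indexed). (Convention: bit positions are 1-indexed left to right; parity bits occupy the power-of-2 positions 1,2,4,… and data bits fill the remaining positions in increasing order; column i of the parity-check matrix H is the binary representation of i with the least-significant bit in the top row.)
Syndrome s = H · r^T (mod 2), r = 0101101010101000011100011011001:
  s[0] = (1010101010101010101010101010101)·(0101101010101000011100011011001) mod 2 = 0+0+0+0+1+0+1+0+1+0+1+0+1+0+0+0+0+0+1+0+0+0+0+0+1+0+1+0+0+0+1 mod 2 = 1
  s[1] = (0110011001100110011001100110011)·(0101101010101000011100011011001) mod 2 = 0+1+0+0+0+0+1+0+0+0+1+0+0+0+0+0+0+1+1+0+0+0+0+0+0+0+1+0+0+0+1 mod 2 = 1
  s[2] = (0001111000011110000111100001111)·(0101101010101000011100011011001) mod 2 = 0+0+0+1+1+0+1+0+0+0+0+0+1+0+0+0+0+0+0+1+0+0+0+0+0+0+0+1+0+0+1 mod 2 = 1
  s[3] = (0000000111111110000000011111111)·(0101101010101000011100011011001) mod 2 = 0+0+0+0+0+0+0+0+1+0+1+0+1+0+0+0+0+0+0+0+0+0+0+1+1+0+1+1+0+0+1 mod 2 = 0
  s[4] = (0000000000000001111111111111111)·(0101101010101000011100011011001) mod 2 = 0+0+0+0+0+0+0+0+0+0+0+0+0+0+0+0+0+1+1+1+0+0+0+1+1+0+1+1+0+0+1 mod 2 = 0
Syndrome = 11100
Column i of H is the binary representation of i, so the syndrome is the binary index of the flipped bit.
Read s = 11100 with s[0] as LSB: 1·2^0 + 1·2^1 + 1·2^2 + 0·2^3 + 0·2^4 = 7.
Error is at bit position 7.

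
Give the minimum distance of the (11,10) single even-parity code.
d_min = 2 (flipping one data bit also flips the parity bit, so the two closest codewords differ in exactly 2 positions).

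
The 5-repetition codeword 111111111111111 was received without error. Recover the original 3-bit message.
Split into 5-bit blocks: 11111 11111 11111
Data = 111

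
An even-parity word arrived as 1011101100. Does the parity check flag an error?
Sum of received bits: 1+0+1+1+1+0+1+1+0+0 = 6; 6 mod 2 = 0. Result is 0 → no error detected.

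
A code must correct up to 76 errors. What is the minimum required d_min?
Correcting t errors requires d_min ≥ 2t + 1 = 2·76 + 1 = 153.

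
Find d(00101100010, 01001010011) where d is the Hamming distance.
XOR = 01100110001, count of 1s = 5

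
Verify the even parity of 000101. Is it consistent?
Sum of all bits: 0+0+0+1+0+1 = 2; 2 mod 2 = 0. Result is 0 → valid parity.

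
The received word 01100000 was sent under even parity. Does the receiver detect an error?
Sum of received bits: 0+1+1+0+0+0+0+0 = 2; 2 mod 2 = 0. Result is 0 → no error detected.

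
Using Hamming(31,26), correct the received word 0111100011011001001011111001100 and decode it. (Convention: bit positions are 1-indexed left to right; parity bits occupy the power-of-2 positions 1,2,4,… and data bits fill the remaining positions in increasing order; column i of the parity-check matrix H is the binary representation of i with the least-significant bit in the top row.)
Syndrome s = H · r^T (mod 2), r = 0111100011011001001011111001100:
  s[0] = (1010101010101010101010101010101)·(0111100011011001001011111001100) mod 2 = 0+0+1+0+1+0+0+0+1+0+0+0+1+0+0+0+0+0+1+0+1+0+1+0+1+0+0+0+1+0+0 mod 2 = 1
  s[1] = (0110011001100110011001100110011)·(0111100011011001001011111001100) mod 2 = 0+1+1+0+0+0+0+0+0+1+0+0+0+0+0+0+0+0+1+0+0+1+1+0+0+0+0+0+0+0+0 mod 2 = 0
  s[2] = (0001111000011110000111100001111)·(0111100011011001001011111001100) mod 2 = 0+0+0+1+1+0+0+0+0+0+0+1+1+0+0+0+0+0+0+0+1+1+1+0+0+0+0+1+1+0+0 mod 2 = 1
  s[3] = (0000000111111110000000011111111)·(0111100011011001001011111001100) mod 2 = 0+0+0+0+0+0+0+0+1+1+0+1+1+0+0+0+0+0+0+0+0+0+0+1+1+0+0+1+1+0+0 mod 2 = 0
  s[4] = (0000000000000001111111111111111)·(0111100011011001001011111001100) mod 2 = 0+0+0+0+0+0+0+0+0+0+0+0+0+0+0+1+0+0+1+0+1+1+1+1+1+0+0+1+1+0+0 mod 2 = 1
Syndrome = 10101
Column 21 of H equals this syndrome → error at bit 21 (1-indexed).
Flip bit 21: 0111100011011001001011111001100 → 0111100011011001001001111001100
Extract data bits at positions {3,5,6,7,9,10,11,12,13,14,15,17,18,19,20,21,22,23,24,25,26,27,28,29,30,31}: 11001101100001001111001100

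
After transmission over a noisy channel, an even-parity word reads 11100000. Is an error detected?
Sum of received bits: 1+1+1+0+0+0+0+0 = 3; 3 mod 2 = 1. Result is 1 ≠ 0 → error detected.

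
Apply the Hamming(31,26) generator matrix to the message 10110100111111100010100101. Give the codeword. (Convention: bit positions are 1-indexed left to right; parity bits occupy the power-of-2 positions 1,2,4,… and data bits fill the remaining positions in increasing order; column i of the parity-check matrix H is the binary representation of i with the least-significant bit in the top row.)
Codeword c = d · G (mod 2), d = 10110100111111100010100101:
  c[0] = d·G[:,0] = (10110100111111100010100101)·(11011010101101010101010101) mod 2 = 1+0+0+1+0+0+0+0+1+0+1+1+0+1+0+0+0+0+0+0+0+0+0+1+0+1 mod 2 = 0
  c[1] = d·G[:,1] = (10110100111111100010100101)·(10110110011011001100110011) mod 2 = 1+0+1+1+0+1+0+0+0+1+1+0+1+1+0+0+0+0+0+0+1+0+0+0+0+1 mod 2 = 0
  c[2] = d·G[:,2] = (10110100111111100010100101)·(10000000000000000000000000) mod 2 = 1+0+0+0+0+0+0+0+0+0+0+0+0+0+0+0+0+0+0+0+0+0+0+0+0+0 mod 2 = 1
  c[3] = d·G[:,3] = (10110100111111100010100101)·(01110001111000111100001111) mod 2 = 0+0+1+1+0+0+0+0+1+1+1+0+0+0+1+0+0+0+0+0+0+0+0+1+0+1 mod 2 = 0
  c[4] = d·G[:,4] = (10110100111111100010100101)·(01000000000000000000000000) mod 2 = 0+0+0+0+0+0+0+0+0+0+0+0+0+0+0+0+0+0+0+0+0+0+0+0+0+0 mod 2 = 0
  c[5] = d·G[:,5] = (10110100111111100010100101)·(00100000000000000000000000) mod 2 = 0+0+1+0+0+0+0+0+0+0+0+0+0+0+0+0+0+0+0+0+0+0+0+0+0+0 mod 2 = 1
  c[6] = d·G[:,6] = (10110100111111100010100101)·(00010000000000000000000000) mod 2 = 0+0+0+1+0+0+0+0+0+0+0+0+0+0+0+0+0+0+0+0+0+0+0+0+0+0 mod 2 = 1
  c[7] = d·G[:,7] = (10110100111111100010100101)·(00001111111000000011111111) mod 2 = 0+0+0+0+0+1+0+0+1+1+1+0+0+0+0+0+0+0+1+0+1+0+0+1+0+1 mod 2 = 0
  c[8] = d·G[:,8] = (10110100111111100010100101)·(00001000000000000000000000) mod 2 = 0+0+0+0+0+0+0+0+0+0+0+0+0+0+0+0+0+0+0+0+0+0+0+0+0+0 mod 2 = 0
  c[9] = d·G[:,9] = (10110100111111100010100101)·(00000100000000000000000000) mod 2 = 0+0+0+0+0+1+0+0+0+0+0+0+0+0+0+0+0+0+0+0+0+0+0+0+0+0 mod 2 = 1
  c[10] = d·G[:,10] = (10110100111111100010100101)·(00000010000000000000000000) mod 2 = 0+0+0+0+0+0+0+0+0+0+0+0+0+0+0+0+0+0+0+0+0+0+0+0+0+0 mod 2 = 0
  c[11] = d·G[:,11] = (10110100111111100010100101)·(00000001000000000000000000) mod 2 = 0+0+0+0+0+0+0+0+0+0+0+0+0+0+0+0+0+0+0+0+0+0+0+0+0+0 mod 2 = 0
  c[12] = d·G[:,12] = (10110100111111100010100101)·(00000000100000000000000000) mod 2 = 0+0+0+0+0+0+0+0+1+0+0+0+0+0+0+0+0+0+0+0+0+0+0+0+0+0 mod 2 = 1
  c[13] = d·G[:,13] = (10110100111111100010100101)·(00000000010000000000000000) mod 2 = 0+0+0+0+0+0+0+0+0+1+0+0+0+0+0+0+0+0+0+0+0+0+0+0+0+0 mod 2 = 1
  c[14] = d·G[:,14] = (10110100111111100010100101)·(00000000001000000000000000) mod 2 = 0+0+0+0+0+0+0+0+0+0+1+0+0+0+0+0+0+0+0+0+0+0+0+0+0+0 mod 2 = 1
  c[15] = d·G[:,15] = (10110100111111100010100101)·(00000000000111111111111111) mod 2 = 0+0+0+0+0+0+0+0+0+0+0+1+1+1+1+0+0+0+1+0+1+0+0+1+0+1 mod 2 = 0
  c[16] = d·G[:,16] = (10110100111111100010100101)·(00000000000100000000000000) mod 2 = 0+0+0+0+0+0+0+0+0+0+0+1+0+0+0+0+0+0+0+0+0+0+0+0+0+0 mod 2 = 1
  c[17] = d·G[:,17] = (10110100111111100010100101)·(00000000000010000000000000) mod 2 = 0+0+0+0+0+0+0+0+0+0+0+0+1+0+0+0+0+0+0+0+0+0+0+0+0+0 mod 2 = 1
  c[18] = d·G[:,18] = (10110100111111100010100101)·(00000000000001000000000000) mod 2 = 0+0+0+0+0+0+0+0+0+0+0+0+0+1+0+0+0+0+0+0+0+0+0+0+0+0 mod 2 = 1
  c[19] = d·G[:,19] = (10110100111111100010100101)·(00000000000000100000000000) mod 2 = 0+0+0+0+0+0+0+0+0+0+0+0+0+0+1+0+0+0+0+0+0+0+0+0+0+0 mod 2 = 1
  c[20] = d·G[:,20] = (10110100111111100010100101)·(00000000000000010000000000) mod 2 = 0+0+0+0+0+0+0+0+0+0+0+0+0+0+0+0+0+0+0+0+0+0+0+0+0+0 mod 2 = 0
  c[21] = d·G[:,21] = (10110100111111100010100101)·(00000000000000001000000000) mod 2 = 0+0+0+0+0+0+0+0+0+0+0+0+0+0+0+0+0+0+0+0+0+0+0+0+0+0 mod 2 = 0
  c[22] = d·G[:,22] = (10110100111111100010100101)·(00000000000000000100000000) mod 2 = 0+0+0+0+0+0+0+0+0+0+0+0+0+0+0+0+0+0+0+0+0+0+0+0+0+0 mod 2 = 0
  c[23] = d·G[:,23] = (10110100111111100010100101)·(00000000000000000010000000) mod 2 = 0+0+0+0+0+0+0+0+0+0+0+0+0+0+0+0+0+0+1+0+0+0+0+0+0+0 mod 2 = 1
  c[24] = d·G[:,24] = (10110100111111100010100101)·(00000000000000000001000000) mod 2 = 0+0+0+0+0+0+0+0+0+0+0+0+0+0+0+0+0+0+0+0+0+0+0+0+0+0 mod 2 = 0
  c[25] = d·G[:,25] = (10110100111111100010100101)·(00000000000000000000100000) mod 2 = 0+0+0+0+0+0+0+0+0+0+0+0+0+0+0+0+0+0+0+0+1+0+0+0+0+0 mod 2 = 1
  c[26] = d·G[:,26] = (10110100111111100010100101)·(00000000000000000000010000) mod 2 = 0+0+0+0+0+0+0+0+0+0+0+0+0+0+0+0+0+0+0+0+0+0+0+0+0+0 mod 2 = 0
  c[27] = d·G[:,27] = (10110100111111100010100101)·(00000000000000000000001000) mod 2 = 0+0+0+0+0+0+0+0+0+0+0+0+0+0+0+0+0+0+0+0+0+0+0+0+0+0 mod 2 = 0
  c[28] = d·G[:,28] = (10110100111111100010100101)·(00000000000000000000000100) mod 2 = 0+0+0+0+0+0+0+0+0+0+0+0+0+0+0+0+0+0+0+0+0+0+0+1+0+0 mod 2 = 1
  c[29] = d·G[:,29] = (10110100111111100010100101)·(00000000000000000000000010) mod 2 = 0+0+0+0+0+0+0+0+0+0+0+0+0+0+0+0+0+0+0+0+0+0+0+0+0+0 mod 2 = 0
  c[30] = d·G[:,30] = (10110100111111100010100101)·(00000000000000000000000001) mod 2 = 0+0+0+0+0+0+0+0+0+0+0+0+0+0+0+0+0+0+0+0+0+0+0+0+0+1 mod 2 = 1
Codeword = 0010011001001110111100010100101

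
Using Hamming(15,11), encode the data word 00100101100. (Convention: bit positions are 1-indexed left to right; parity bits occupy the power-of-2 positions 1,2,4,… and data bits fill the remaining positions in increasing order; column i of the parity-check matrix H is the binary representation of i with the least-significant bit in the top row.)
Codeword c = d · G (mod 2), d = 00100101100:
  c[0] = d·G[:,0] = (00100101100)·(11011010101) mod 2 = 0+0+0+0+0+0+0+0+1+0+0 mod 2 = 1
  c[1] = d·G[:,1] = (00100101100)·(10110110011) mod 2 = 0+0+1+0+0+1+0+0+0+0+0 mod 2 = 0
  c[2] = d·G[:,2] = (00100101100)·(10000000000) mod 2 = 0+0+0+0+0+0+0+0+0+0+0 mod 2 = 0
  c[3] = d·G[:,3] = (00100101100)·(01110001111) mod 2 = 0+0+1+0+0+0+0+1+1+0+0 mod 2 = 1
  c[4] = d·G[:,4] = (00100101100)·(01000000000) mod 2 = 0+0+0+0+0+0+0+0+0+0+0 mod 2 = 0
  c[5] = d·G[:,5] = (00100101100)·(00100000000) mod 2 = 0+0+1+0+0+0+0+0+0+0+0 mod 2 = 1
  c[6] = d·G[:,6] = (00100101100)·(00010000000) mod 2 = 0+0+0+0+0+0+0+0+0+0+0 mod 2 = 0
  c[7] = d·G[:,7] = (00100101100)·(00001111111) mod 2 = 0+0+0+0+0+1+0+1+1+0+0 mod 2 = 1
  c[8] = d·G[:,8] = (00100101100)·(00001000000) mod 2 = 0+0+0+0+0+0+0+0+0+0+0 mod 2 = 0
  c[9] = d·G[:,9] = (00100101100)·(00000100000) mod 2 = 0+0+0+0+0+1+0+0+0+0+0 mod 2 = 1
  c[10] = d·G[:,10] = (00100101100)·(00000010000) mod 2 = 0+0+0+0+0+0+0+0+0+0+0 mod 2 = 0
  c[11] = d·G[:,11] = (00100101100)·(00000001000) mod 2 = 0+0+0+0+0+0+0+1+0+0+0 mod 2 = 1
  c[12] = d·G[:,12] = (00100101100)·(00000000100) mod 2 = 0+0+0+0+0+0+0+0+1+0+0 mod 2 = 1
  c[13] = d·G[:,13] = (00100101100)·(00000000010) mod 2 = 0+0+0+0+0+0+0+0+0+0+0 mod 2 = 0
  c[14] = d·G[:,14] = (00100101100)·(00000000001) mod 2 = 0+0+0+0+0+0+0+0+0+0+0 mod 2 = 0
Codeword = 100101010101100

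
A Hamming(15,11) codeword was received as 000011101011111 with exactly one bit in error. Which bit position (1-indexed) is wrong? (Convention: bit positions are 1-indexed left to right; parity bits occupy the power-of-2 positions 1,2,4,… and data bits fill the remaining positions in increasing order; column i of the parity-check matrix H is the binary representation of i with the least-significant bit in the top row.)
Syndrome s = H · r^T (mod 2), r = 000011101011111:
  s[0] = (101010101010101)·(000011101011111) mod 2 = 0+0+0+0+1+0+1+0+1+0+1+0+1+0+1 mod 2 = 0
  s[1] = (011001100110011)·(000011101011111) mod 2 = 0+0+0+0+0+1+1+0+0+0+1+0+0+1+1 mod 2 = 1
  s[2] = (000111100001111)·(000011101011111) mod 2 = 0+0+0+0+1+1+1+0+0+0+0+1+1+1+1 mod 2 = 1
  s[3] = (000000011111111)·(000011101011111) mod 2 = 0+0+0+0+0+0+0+0+1+0+1+1+1+1+1 mod 2 = 0
Syndrome = 0110
Column i of H is the binary representation of i, so the syndrome is the binary index of the flipped bit.
Read s = 0110 with s[0] as LSB: 0·2^0 + 1·2^1 + 1·2^2 + 0·2^3 = 6.
Error is at bit position 6.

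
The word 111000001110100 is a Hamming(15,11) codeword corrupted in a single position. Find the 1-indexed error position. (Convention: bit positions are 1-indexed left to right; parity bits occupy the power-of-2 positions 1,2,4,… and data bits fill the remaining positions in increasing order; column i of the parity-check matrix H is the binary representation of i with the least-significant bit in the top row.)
Syndrome s = H · r^T (mod 2), r = 111000001110100:
  s[0] = (101010101010101)·(111000001110100) mod 2 = 1+0+1+0+0+0+0+0+1+0+1+0+1+0+0 mod 2 = 1
  s[1] = (011001100110011)·(111000001110100) mod 2 = 0+1+1+0+0+0+0+0+0+1+1+0+0+0+0 mod 2 = 0
  s[2] = (000111100001111)·(111000001110100) mod 2 = 0+0+0+0+0+0+0+0+0+0+0+0+1+0+0 mod 2 = 1
  s[3] = (000000011111111)·(111000001110100) mod 2 = 0+0+0+0+0+0+0+0+1+1+1+0+1+0+0 mod 2 = 0
Syndrome = 1010
Column i of H is the binary representation of i, so the syndrome is the binary index of the flipped bit.
Read s = 1010 with s[0] as LSB: 1·2^0 + 0·2^1 + 1·2^2 + 0·2^3 = 5.
Error is at bit position 5.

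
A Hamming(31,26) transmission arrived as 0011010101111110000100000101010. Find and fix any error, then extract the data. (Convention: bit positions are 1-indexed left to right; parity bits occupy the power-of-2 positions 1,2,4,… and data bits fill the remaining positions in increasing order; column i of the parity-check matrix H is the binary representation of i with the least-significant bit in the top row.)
Syndrome s = H · r^T (mod 2), r = 0011010101111110000100000101010:
  s[0] = (1010101010101010101010101010101)·(0011010101111110000100000101010) mod 2 = 0+0+1+0+0+0+0+0+0+0+1+0+1+0+1+0+0+0+0+0+0+0+0+0+0+0+0+0+0+0+0 mod 2 = 0
  s[1] = (0110011001100110011001100110011)·(0011010101111110000100000101010) mod 2 = 0+0+1+0+0+1+0+0+0+1+1+0+0+1+1+0+0+0+0+0+0+0+0+0+0+1+0+0+0+1+0 mod 2 = 0
  s[2] = (0001111000011110000111100001111)·(0011010101111110000100000101010) mod 2 = 0+0+0+1+0+1+0+0+0+0+0+1+1+1+1+0+0+0+0+1+0+0+0+0+0+0+0+1+0+1+0 mod 2 = 1
  s[3] = (0000000111111110000000011111111)·(0011010101111110000100000101010) mod 2 = 0+0+0+0+0+0+0+1+0+1+1+1+1+1+1+0+0+0+0+0+0+0+0+0+0+1+0+1+0+1+0 mod 2 = 0
  s[4] = (0000000000000001111111111111111)·(0011010101111110000100000101010) mod 2 = 0+0+0+0+0+0+0+0+0+0+0+0+0+0+0+0+0+0+0+1+0+0+0+0+0+1+0+1+0+1+0 mod 2 = 0
Syndrome = 00100
Column 4 of H equals this syndrome → error at bit 4 (1-indexed).
Flip bit 4: 0011010101111110000100000101010 → 0010010101111110000100000101010
Extract data bits at positions {3,5,6,7,9,10,11,12,13,14,15,17,18,19,20,21,22,23,24,25,26,27,28,29,30,31}: 10100111111000100000101010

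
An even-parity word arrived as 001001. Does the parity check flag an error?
Sum of received bits: 0+0+1+0+0+1 = 2; 2 mod 2 = 0. Result is 0 → no error detected.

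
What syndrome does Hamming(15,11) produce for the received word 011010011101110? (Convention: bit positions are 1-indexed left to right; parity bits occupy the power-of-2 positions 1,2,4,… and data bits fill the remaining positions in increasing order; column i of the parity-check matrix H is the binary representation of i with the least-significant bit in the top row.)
Syndrome s = H · r^T (mod 2), r = 011010011101110:
  s[0] = (101010101010101)·(011010011101110) mod 2 = 0+0+1+0+1+0+0+0+1+0+0+0+1+0+0 mod 2 = 0
  s[1] = (011001100110011)·(011010011101110) mod 2 = 0+1+1+0+0+0+0+0+0+1+0+0+0+1+0 mod 2 = 0
  s[2] = (000111100001111)·(011010011101110) mod 2 = 0+0+0+0+1+0+0+0+0+0+0+1+1+1+0 mod 2 = 0
  s[3] = (000000011111111)·(011010011101110) mod 2 = 0+0+0+0+0+0+0+1+1+1+0+1+1+1+0 mod 2 = 0
Syndrome = 0000
s = 0: no error detected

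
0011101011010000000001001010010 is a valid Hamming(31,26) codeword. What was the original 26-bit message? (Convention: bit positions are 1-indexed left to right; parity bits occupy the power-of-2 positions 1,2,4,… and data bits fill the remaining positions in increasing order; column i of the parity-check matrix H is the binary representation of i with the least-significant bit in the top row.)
Parity bits occupy power-of-2 positions; data bits are at positions {3,5,6,7,9,10,11,12,13,14,15,17,18,19,20,21,22,23,24,25,26,27,28,29,30,31} (1-indexed).
Extract: c[3]=1 c[5]=1 c[6]=0 c[7]=1 c[9]=1 c[10]=1 c[11]=0 c[12]=1 c[13]=0 c[14]=0 c[15]=0 c[17]=0 c[18]=0 c[19]=0 c[20]=0 c[21]=0 c[22]=1 c[23]=0 c[24]=0 c[25]=1 c[26]=0 c[27]=1 c[28]=0 c[29]=0 c[30]=1 c[31]=0
Data = 11011101000000001001010010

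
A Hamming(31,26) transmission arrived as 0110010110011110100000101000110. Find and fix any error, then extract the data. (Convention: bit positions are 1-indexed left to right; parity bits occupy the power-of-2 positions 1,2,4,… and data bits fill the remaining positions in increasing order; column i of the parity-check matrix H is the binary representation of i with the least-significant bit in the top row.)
Syndrome s = H · r^T (mod 2), r = 0110010110011110100000101000110:
  s[0] = (1010101010101010101010101010101)·(0110010110011110100000101000110) mod 2 = 0+0+1+0+0+0+0+0+1+0+0+0+1+0+1+0+1+0+0+0+0+0+1+0+1+0+0+0+1+0+0 mod 2 = 0
  s[1] = (0110011001100110011001100110011)·(0110010110011110100000101000110) mod 2 = 0+1+1+0+0+1+0+0+0+0+0+0+0+1+1+0+0+0+0+0+0+0+1+0+0+0+0+0+0+1+0 mod 2 = 1
  s[2] = (0001111000011110000111100001111)·(0110010110011110100000101000110) mod 2 = 0+0+0+0+0+1+0+0+0+0+0+1+1+1+1+0+0+0+0+0+0+0+1+0+0+0+0+0+1+1+0 mod 2 = 0
  s[3] = (0000000111111110000000011111111)·(0110010110011110100000101000110) mod 2 = 0+0+0+0+0+0+0+1+1+0+0+1+1+1+1+0+0+0+0+0+0+0+0+0+1+0+0+0+1+1+0 mod 2 = 1
  s[4] = (0000000000000001111111111111111)·(0110010110011110100000101000110) mod 2 = 0+0+0+0+0+0+0+0+0+0+0+0+0+0+0+0+1+0+0+0+0+0+1+0+1+0+0+0+1+1+0 mod 2 = 1
Syndrome = 01011
Column 26 of H equals this syndrome → error at bit 26 (1-indexed).
Flip bit 26: 0110010110011110100000101000110 → 0110010110011110100000101100110
Extract data bits at positions {3,5,6,7,9,10,11,12,13,14,15,17,18,19,20,21,22,23,24,25,26,27,28,29,30,31}: 10101001111100000101100110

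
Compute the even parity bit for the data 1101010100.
Sum of data bits: 1+1+0+1+0+1+0+1+0+0 = 5.
5 mod 2 = 1, so parity bit = 1.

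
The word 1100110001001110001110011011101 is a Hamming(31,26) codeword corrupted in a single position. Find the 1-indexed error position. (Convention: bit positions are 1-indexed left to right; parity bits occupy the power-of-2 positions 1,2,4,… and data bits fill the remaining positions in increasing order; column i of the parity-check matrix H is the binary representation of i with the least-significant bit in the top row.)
Syndrome s = H · r^T (mod 2), r = 1100110001001110001110011011101:
  s[0] = (1010101010101010101010101010101)·(1100110001001110001110011011101) mod 2 = 1+0+0+0+1+0+0+0+0+0+0+0+1+0+1+0+0+0+1+0+1+0+0+0+1+0+1+0+1+0+1 mod 2 = 0
  s[1] = (0110011001100110011001100110011)·(1100110001001110001110011011101) mod 2 = 0+1+0+0+0+1+0+0+0+1+0+0+0+1+1+0+0+0+1+0+0+0+0+0+0+0+1+0+0+0+1 mod 2 = 0
  s[2] = (0001111000011110000111100001111)·(1100110001001110001110011011101) mod 2 = 0+0+0+0+1+1+0+0+0+0+0+0+1+1+1+0+0+0+0+1+1+0+0+0+0+0+0+1+1+0+1 mod 2 = 0
  s[3] = (0000000111111110000000011111111)·(1100110001001110001110011011101) mod 2 = 0+0+0+0+0+0+0+0+0+1+0+0+1+1+1+0+0+0+0+0+0+0+0+1+1+0+1+1+1+0+1 mod 2 = 0
  s[4] = (0000000000000001111111111111111)·(1100110001001110001110011011101) mod 2 = 0+0+0+0+0+0+0+0+0+0+0+0+0+0+0+0+0+0+1+1+1+0+0+1+1+0+1+1+1+0+1 mod 2 = 1
Syndrome = 00001
Column i of H is the binary representation of i, so the syndrome is the binary index of the flipped bit.
Read s = 00001 with s[0] as LSB: 0·2^0 + 0·2^1 + 0·2^2 + 0·2^3 + 1·2^4 = 16.
Error is at bit position 16.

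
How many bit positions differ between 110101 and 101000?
XOR = 011101, count of 1s = 4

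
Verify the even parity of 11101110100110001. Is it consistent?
Sum of all bits: 1+1+1+0+1+1+1+0+1+0+0+1+1+0+0+0+1 = 10; 10 mod 2 = 0. Result is 0 → valid parity.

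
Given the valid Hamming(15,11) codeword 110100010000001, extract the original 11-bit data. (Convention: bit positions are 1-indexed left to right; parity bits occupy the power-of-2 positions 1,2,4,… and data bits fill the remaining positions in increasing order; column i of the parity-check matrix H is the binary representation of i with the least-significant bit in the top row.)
Parity bits occupy power-of-2 positions; data bits are at positions {3,5,6,7,9,10,11,12,13,14,15} (1-indexed).
Extract: c[3]=0 c[5]=0 c[6]=0 c[7]=0 c[9]=0 c[10]=0 c[11]=0 c[12]=0 c[13]=0 c[14]=0 c[15]=1
Data = 00000000001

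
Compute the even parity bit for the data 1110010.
Sum of data bits: 1+1+1+0+0+1+0 = 4.
4 mod 2 = 0, so parity bit = 0.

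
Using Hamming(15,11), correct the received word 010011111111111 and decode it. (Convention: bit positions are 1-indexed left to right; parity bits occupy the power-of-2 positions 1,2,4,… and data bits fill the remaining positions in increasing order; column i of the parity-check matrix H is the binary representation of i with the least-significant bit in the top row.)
Syndrome s = H · r^T (mod 2), r = 010011111111111:
  s[0] = (101010101010101)·(010011111111111) mod 2 = 0+0+0+0+1+0+1+0+1+0+1+0+1+0+1 mod 2 = 0
  s[1] = (011001100110011)·(010011111111111) mod 2 = 0+1+0+0+0+1+1+0+0+1+1+0+0+1+1 mod 2 = 1
  s[2] = (000111100001111)·(010011111111111) mod 2 = 0+0+0+0+1+1+1+0+0+0+0+1+1+1+1 mod 2 = 1
  s[3] = (000000011111111)·(010011111111111) mod 2 = 0+0+0+0+0+0+0+1+1+1+1+1+1+1+1 mod 2 = 0
Syndrome = 0110
Column 6 of H equals this syndrome → error at bit 6 (1-indexed).
Flip bit 6: 010011111111111 → 010010111111111
Extract data bits at positions {3,5,6,7,9,10,11,12,13,14,15}: 01011111111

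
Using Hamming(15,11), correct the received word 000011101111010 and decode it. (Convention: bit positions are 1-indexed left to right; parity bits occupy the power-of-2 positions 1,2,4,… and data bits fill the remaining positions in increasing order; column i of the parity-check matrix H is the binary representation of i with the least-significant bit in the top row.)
Syndrome s = H · r^T (mod 2), r = 000011101111010:
  s[0] = (101010101010101)·(000011101111010) mod 2 = 0+0+0+0+1+0+1+0+1+0+1+0+0+0+0 mod 2 = 0
  s[1] = (011001100110011)·(000011101111010) mod 2 = 0+0+0+0+0+1+1+0+0+1+1+0+0+1+0 mod 2 = 1
  s[2] = (000111100001111)·(000011101111010) mod 2 = 0+0+0+0+1+1+1+0+0+0+0+1+0+1+0 mod 2 = 1
  s[3] = (000000011111111)·(000011101111010) mod 2 = 0+0+0+0+0+0+0+0+1+1+1+1+0+1+0 mod 2 = 1
Syndrome = 0111
Column 14 of H equals this syndrome → error at bit 14 (1-indexed).
Flip bit 14: 000011101111010 → 000011101111000
Extract data bits at positions {3,5,6,7,9,10,11,12,13,14,15}: 01111111000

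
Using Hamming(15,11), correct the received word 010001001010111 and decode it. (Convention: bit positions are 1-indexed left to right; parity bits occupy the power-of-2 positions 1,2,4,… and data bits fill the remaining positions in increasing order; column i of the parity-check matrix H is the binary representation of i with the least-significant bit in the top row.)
Syndrome s = H · r^T (mod 2), r = 010001001010111:
  s[0] = (101010101010101)·(010001001010111) mod 2 = 0+0+0+0+0+0+0+0+1+0+1+0+1+0+1 mod 2 = 0
  s[1] = (011001100110011)·(010001001010111) mod 2 = 0+1+0+0+0+1+0+0+0+0+1+0+0+1+1 mod 2 = 1
  s[2] = (000111100001111)·(010001001010111) mod 2 = 0+0+0+0+0+1+0+0+0+0+0+0+1+1+1 mod 2 = 0
  s[3] = (000000011111111)·(010001001010111) mod 2 = 0+0+0+0+0+0+0+0+1+0+1+0+1+1+1 mod 2 = 1
Syndrome = 0101
Column 10 of H equals this syndrome → error at bit 10 (1-indexed).
Flip bit 10: 010001001010111 → 010001001110111
Extract data bits at positions {3,5,6,7,9,10,11,12,13,14,15}: 00101110111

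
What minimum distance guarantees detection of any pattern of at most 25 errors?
Detecting e errors requires d_min ≥ e + 1 = 25 + 1 = 26.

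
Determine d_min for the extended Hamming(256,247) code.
d_min = 4 (adding an overall parity bit to Hamming(255,247) raises d_min from 3 to 4).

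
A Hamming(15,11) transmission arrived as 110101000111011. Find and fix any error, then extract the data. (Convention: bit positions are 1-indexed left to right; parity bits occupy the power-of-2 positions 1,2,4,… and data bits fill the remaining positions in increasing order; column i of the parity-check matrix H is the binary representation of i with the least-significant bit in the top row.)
Syndrome s = H · r^T (mod 2), r = 110101000111011:
  s[0] = (101010101010101)·(110101000111011) mod 2 = 1+0+0+0+0+0+0+0+0+0+1+0+0+0+1 mod 2 = 1
  s[1] = (011001100110011)·(110101000111011) mod 2 = 0+1+0+0+0+1+0+0+0+1+1+0+0+1+1 mod 2 = 0
  s[2] = (000111100001111)·(110101000111011) mod 2 = 0+0+0+1+0+1+0+0+0+0+0+1+0+1+1 mod 2 = 1
  s[3] = (000000011111111)·(110101000111011) mod 2 = 0+0+0+0+0+0+0+0+0+1+1+1+0+1+1 mod 2 = 1
Syndrome = 1011
Column 13 of H equals this syndrome → error at bit 13 (1-indexed).
Flip bit 13: 110101000111011 → 110101000111111
Extract data bits at positions {3,5,6,7,9,10,11,12,13,14,15}: 00100111111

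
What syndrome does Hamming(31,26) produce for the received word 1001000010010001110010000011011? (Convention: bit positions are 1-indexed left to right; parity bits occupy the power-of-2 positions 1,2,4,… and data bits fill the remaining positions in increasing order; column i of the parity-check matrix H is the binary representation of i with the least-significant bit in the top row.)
Syndrome s = H · r^T (mod 2), r = 1001000010010001110010000011011:
  s[0] = (1010101010101010101010101010101)·(1001000010010001110010000011011) mod 2 = 1+0+0+0+0+0+0+0+1+0+0+0+0+0+0+0+1+0+0+0+1+0+0+0+0+0+1+0+0+0+1 mod 2 = 0
  s[1] = (0110011001100110011001100110011)·(1001000010010001110010000011011) mod 2 = 0+0+0+0+0+0+0+0+0+0+0+0+0+0+0+0+0+1+0+0+0+0+0+0+0+0+1+0+0+1+1 mod 2 = 0
  s[2] = (0001111000011110000111100001111)·(1001000010010001110010000011011) mod 2 = 0+0+0+1+0+0+0+0+0+0+0+1+0+0+0+0+0+0+0+0+1+0+0+0+0+0+0+1+0+1+1 mod 2 = 0
  s[3] = (0000000111111110000000011111111)·(1001000010010001110010000011011) mod 2 = 0+0+0+0+0+0+0+0+1+0+0+1+0+0+0+0+0+0+0+0+0+0+0+0+0+0+1+1+0+1+1 mod 2 = 0
  s[4] = (0000000000000001111111111111111)·(1001000010010001110010000011011) mod 2 = 0+0+0+0+0+0+0+0+0+0+0+0+0+0+0+1+1+1+0+0+1+0+0+0+0+0+1+1+0+1+1 mod 2 = 0
Syndrome = 00000
s = 0: no error detected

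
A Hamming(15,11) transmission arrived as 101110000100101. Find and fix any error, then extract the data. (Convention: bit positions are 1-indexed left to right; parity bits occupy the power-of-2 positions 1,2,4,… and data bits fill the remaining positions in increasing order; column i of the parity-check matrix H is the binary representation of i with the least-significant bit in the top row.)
Syndrome s = H · r^T (mod 2), r = 101110000100101:
  s[0] = (101010101010101)·(101110000100101) mod 2 = 1+0+1+0+1+0+0+0+0+0+0+0+1+0+1 mod 2 = 1
  s[1] = (011001100110011)·(101110000100101) mod 2 = 0+0+1+0+0+0+0+0+0+1+0+0+0+0+1 mod 2 = 1
  s[2] = (000111100001111)·(101110000100101) mod 2 = 0+0+0+1+1+0+0+0+0+0+0+0+1+0+1 mod 2 = 0
  s[3] = (000000011111111)·(101110000100101) mod 2 = 0+0+0+0+0+0+0+0+0+1+0+0+1+0+1 mod 2 = 1
Syndrome = 1101
Column 11 of H equals this syndrome → error at bit 11 (1-indexed).
Flip bit 11: 101110000100101 → 101110000110101
Extract data bits at positions {3,5,6,7,9,10,11,12,13,14,15}: 11000110101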